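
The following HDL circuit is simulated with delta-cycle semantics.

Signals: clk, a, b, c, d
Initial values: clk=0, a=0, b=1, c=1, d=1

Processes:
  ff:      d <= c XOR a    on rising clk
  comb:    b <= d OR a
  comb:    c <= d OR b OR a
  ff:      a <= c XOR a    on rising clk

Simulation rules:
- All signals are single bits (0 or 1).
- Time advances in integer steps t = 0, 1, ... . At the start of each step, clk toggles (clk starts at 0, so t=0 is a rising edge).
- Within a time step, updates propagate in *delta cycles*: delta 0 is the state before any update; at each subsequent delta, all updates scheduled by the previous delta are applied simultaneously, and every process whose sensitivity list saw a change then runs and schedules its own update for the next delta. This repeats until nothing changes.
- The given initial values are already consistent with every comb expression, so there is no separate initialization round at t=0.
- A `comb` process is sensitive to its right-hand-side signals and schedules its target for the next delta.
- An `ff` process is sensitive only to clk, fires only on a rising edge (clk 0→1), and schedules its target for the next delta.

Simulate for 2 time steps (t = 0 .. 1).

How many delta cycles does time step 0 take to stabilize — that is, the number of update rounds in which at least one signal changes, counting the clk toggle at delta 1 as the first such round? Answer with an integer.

[bits: c,clk,b,a,d]
t=0: Δ0=10101 Δ1=11101 Δ2=11111 | 2Δ
t=1: Δ0=11111 Δ1=10111 | 1Δ

2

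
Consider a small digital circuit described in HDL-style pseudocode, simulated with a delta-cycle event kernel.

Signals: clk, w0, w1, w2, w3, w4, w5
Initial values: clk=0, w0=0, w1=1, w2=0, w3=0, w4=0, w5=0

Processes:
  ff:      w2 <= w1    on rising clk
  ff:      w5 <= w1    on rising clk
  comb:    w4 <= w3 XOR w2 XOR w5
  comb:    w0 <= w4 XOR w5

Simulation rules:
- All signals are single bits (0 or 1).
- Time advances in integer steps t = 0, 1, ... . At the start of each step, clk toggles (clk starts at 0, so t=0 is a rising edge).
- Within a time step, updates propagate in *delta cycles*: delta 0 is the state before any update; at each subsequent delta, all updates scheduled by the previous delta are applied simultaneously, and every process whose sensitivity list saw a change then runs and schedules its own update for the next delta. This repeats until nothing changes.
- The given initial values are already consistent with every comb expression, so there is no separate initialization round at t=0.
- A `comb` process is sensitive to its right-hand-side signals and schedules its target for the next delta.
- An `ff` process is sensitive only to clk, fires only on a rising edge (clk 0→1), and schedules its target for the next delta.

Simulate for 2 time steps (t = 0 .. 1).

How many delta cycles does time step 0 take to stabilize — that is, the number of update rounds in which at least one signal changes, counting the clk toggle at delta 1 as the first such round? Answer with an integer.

t0.Δ0 w3=0 w2=0 w0=0 w1=1 w4=0 clk=0 w5=0
t0.Δ1 w3=0 w2=0 w0=0 w1=1 w4=0 clk=1 w5=0
t0.Δ2 w3=0 w2=1 w0=0 w1=1 w4=0 clk=1 w5=1
t0.Δ3 w3=0 w2=1 w0=1 w1=1 w4=0 clk=1 w5=1
t1.Δ0 w3=0 w2=1 w0=1 w1=1 w4=0 clk=1 w5=1
t1.Δ1 w3=0 w2=1 w0=1 w1=1 w4=0 clk=0 w5=1

3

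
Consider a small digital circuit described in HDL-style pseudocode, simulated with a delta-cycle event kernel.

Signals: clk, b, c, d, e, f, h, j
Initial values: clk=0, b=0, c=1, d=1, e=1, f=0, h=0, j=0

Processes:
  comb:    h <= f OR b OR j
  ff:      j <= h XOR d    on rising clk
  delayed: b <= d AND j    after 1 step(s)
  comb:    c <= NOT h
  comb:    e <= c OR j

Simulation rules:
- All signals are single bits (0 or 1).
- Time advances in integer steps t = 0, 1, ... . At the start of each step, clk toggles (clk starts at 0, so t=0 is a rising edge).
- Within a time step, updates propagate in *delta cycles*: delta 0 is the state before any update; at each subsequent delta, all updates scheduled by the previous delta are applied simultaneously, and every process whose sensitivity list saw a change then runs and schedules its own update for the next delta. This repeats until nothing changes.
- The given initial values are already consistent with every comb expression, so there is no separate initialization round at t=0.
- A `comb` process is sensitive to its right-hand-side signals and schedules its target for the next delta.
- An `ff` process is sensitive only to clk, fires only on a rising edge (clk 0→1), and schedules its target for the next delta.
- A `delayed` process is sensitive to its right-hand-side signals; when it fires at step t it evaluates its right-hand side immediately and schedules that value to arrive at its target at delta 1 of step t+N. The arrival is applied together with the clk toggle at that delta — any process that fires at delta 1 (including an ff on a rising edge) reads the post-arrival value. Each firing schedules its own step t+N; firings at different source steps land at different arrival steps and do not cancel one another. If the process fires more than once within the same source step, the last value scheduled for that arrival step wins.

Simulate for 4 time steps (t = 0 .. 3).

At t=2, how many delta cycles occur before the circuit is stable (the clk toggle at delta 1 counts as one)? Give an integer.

t=0 Δ0: b=0 d=1 c=1 e=1 f=0 h=0 clk=0 j=0
  Δ1: clk:0→1
  Δ2: j:0→1
  Δ3: h:0→1
  Δ4: c:1→0
  (4Δ to stable)
t=1 Δ0: b=0 d=1 c=0 e=1 f=0 h=1 clk=1 j=1
  Δ1: b:0→1, clk:1→0
  (1Δ to stable)
t=2 Δ0: b=1 d=1 c=0 e=1 f=0 h=1 clk=0 j=1
  Δ1: clk:0→1
  Δ2: j:1→0
  Δ3: e:1→0
  (3Δ to stable)
t=3 Δ0: b=1 d=1 c=0 e=0 f=0 h=1 clk=1 j=0
  Δ1: b:1→0, clk:1→0
  Δ2: h:1→0
  Δ3: c:0→1
  Δ4: e:0→1
  (4Δ to stable)

3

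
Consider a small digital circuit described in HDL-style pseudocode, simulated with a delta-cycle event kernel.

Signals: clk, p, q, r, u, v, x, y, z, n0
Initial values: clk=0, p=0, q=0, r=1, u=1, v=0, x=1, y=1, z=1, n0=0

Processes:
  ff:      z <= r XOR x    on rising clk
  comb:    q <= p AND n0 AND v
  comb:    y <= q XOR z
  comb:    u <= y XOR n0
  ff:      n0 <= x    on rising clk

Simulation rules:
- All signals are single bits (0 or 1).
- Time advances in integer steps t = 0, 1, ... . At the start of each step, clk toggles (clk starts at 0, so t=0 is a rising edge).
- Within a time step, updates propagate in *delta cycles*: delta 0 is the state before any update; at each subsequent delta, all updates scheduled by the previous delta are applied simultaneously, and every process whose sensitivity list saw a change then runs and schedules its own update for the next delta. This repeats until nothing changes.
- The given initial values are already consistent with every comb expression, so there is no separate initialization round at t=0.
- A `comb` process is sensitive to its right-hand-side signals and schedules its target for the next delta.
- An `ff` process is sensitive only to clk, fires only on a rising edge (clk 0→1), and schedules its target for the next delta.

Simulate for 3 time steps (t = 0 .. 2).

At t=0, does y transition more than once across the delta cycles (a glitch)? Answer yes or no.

t0.Δ0 z=1 r=1 q=0 p=0 u=1 y=1 n0=0 v=0 x=1 clk=0
t0.Δ1 z=1 r=1 q=0 p=0 u=1 y=1 n0=0 v=0 x=1 clk=1
t0.Δ2 z=0 r=1 q=0 p=0 u=1 y=1 n0=1 v=0 x=1 clk=1
t0.Δ3 z=0 r=1 q=0 p=0 u=0 y=0 n0=1 v=0 x=1 clk=1
t0.Δ4 z=0 r=1 q=0 p=0 u=1 y=0 n0=1 v=0 x=1 clk=1
t1.Δ0 z=0 r=1 q=0 p=0 u=1 y=0 n0=1 v=0 x=1 clk=1
t1.Δ1 z=0 r=1 q=0 p=0 u=1 y=0 n0=1 v=0 x=1 clk=0
t2.Δ0 z=0 r=1 q=0 p=0 u=1 y=0 n0=1 v=0 x=1 clk=0
t2.Δ1 z=0 r=1 q=0 p=0 u=1 y=0 n0=1 v=0 x=1 clk=1

no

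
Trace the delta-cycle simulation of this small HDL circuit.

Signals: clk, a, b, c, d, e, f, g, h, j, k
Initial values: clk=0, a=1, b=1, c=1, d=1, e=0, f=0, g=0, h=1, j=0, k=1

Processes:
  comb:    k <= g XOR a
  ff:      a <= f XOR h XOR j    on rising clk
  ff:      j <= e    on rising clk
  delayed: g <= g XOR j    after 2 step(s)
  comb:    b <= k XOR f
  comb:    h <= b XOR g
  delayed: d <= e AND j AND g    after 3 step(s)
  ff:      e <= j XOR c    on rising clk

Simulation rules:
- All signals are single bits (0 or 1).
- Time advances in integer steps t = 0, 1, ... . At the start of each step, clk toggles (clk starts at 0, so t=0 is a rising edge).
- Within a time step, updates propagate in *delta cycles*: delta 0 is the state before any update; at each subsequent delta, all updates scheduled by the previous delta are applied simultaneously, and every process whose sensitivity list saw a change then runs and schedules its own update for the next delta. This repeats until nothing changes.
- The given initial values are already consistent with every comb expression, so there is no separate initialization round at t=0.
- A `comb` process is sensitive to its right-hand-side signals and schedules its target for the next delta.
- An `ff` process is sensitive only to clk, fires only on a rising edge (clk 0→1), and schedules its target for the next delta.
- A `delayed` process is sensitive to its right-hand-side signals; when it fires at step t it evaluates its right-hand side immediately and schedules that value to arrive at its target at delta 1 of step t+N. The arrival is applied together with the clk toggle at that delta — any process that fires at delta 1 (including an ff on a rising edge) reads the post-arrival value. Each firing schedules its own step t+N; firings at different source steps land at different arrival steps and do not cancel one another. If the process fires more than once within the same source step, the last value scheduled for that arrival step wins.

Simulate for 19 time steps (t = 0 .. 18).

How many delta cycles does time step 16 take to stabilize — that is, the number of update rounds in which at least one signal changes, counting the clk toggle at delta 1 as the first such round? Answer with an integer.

[bits: a,clk,k,h,f,e,c,b,g,j,d]
t=0: Δ0=10110011001 Δ1=11110011001 Δ2=11110111001 | 2Δ
t=1: Δ0=11110111001 Δ1=10110111001 | 1Δ
t=2: Δ0=10110111001 Δ1=11110111001 Δ2=11110111011 | 2Δ
t=3: Δ0=11110111011 Δ1=10110111010 | 1Δ
t=4: Δ0=10110111010 Δ1=11110111110 Δ2=01000011110 Δ3=01100010110 Δ4=01110011110 Δ5=01100011110 | 5Δ
t=5: Δ0=01100011110 Δ1=00100011110 | 1Δ
t=6: Δ0=00100011110 Δ1=01100011010 Δ2=11010011000 Δ3=11110010000 Δ4=11100011000 Δ5=11110011000 | 5Δ
t=7: Δ0=11110011000 Δ1=10110011000 | 1Δ
t=8: Δ0=10110011000 Δ1=11110011000 Δ2=11110111000 | 2Δ
t=9: Δ0=11110111000 Δ1=10110111000 | 1Δ
t=10: Δ0=10110111000 Δ1=11110111000 Δ2=11110111010 | 2Δ
t=11: Δ0=11110111010 Δ1=10110111010 | 1Δ
t=12: Δ0=10110111010 Δ1=11110111110 Δ2=01000011110 Δ3=01100010110 Δ4=01110011110 Δ5=01100011110 | 5Δ
t=13: Δ0=01100011110 Δ1=00100011110 | 1Δ
t=14: Δ0=00100011110 Δ1=01100011010 Δ2=11010011000 Δ3=11110010000 Δ4=11100011000 Δ5=11110011000 | 5Δ
t=15: Δ0=11110011000 Δ1=10110011000 | 1Δ
t=16: Δ0=10110011000 Δ1=11110011000 Δ2=11110111000 | 2Δ
t=17: Δ0=11110111000 Δ1=10110111000 | 1Δ
t=18: Δ0=10110111000 Δ1=11110111000 Δ2=11110111010 | 2Δ

2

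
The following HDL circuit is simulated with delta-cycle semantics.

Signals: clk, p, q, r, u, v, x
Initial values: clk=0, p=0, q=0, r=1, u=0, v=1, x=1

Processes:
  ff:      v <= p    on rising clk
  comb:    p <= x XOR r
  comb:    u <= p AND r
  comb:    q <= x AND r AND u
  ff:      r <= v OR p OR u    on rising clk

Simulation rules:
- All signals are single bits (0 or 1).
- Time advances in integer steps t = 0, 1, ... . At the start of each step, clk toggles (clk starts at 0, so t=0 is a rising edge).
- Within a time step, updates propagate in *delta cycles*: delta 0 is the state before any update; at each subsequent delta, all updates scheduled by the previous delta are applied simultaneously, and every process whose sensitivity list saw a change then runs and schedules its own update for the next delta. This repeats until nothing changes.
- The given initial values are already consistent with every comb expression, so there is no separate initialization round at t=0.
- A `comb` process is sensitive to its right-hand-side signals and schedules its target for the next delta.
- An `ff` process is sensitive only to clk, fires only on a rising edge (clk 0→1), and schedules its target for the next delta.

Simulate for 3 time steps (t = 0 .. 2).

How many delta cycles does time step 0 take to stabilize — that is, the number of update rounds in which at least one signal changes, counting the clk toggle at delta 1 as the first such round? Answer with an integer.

t0.Δ0 v=1 u=0 r=1 clk=0 q=0 x=1 p=0
t0.Δ1 v=1 u=0 r=1 clk=1 q=0 x=1 p=0
t0.Δ2 v=0 u=0 r=1 clk=1 q=0 x=1 p=0
t1.Δ0 v=0 u=0 r=1 clk=1 q=0 x=1 p=0
t1.Δ1 v=0 u=0 r=1 clk=0 q=0 x=1 p=0
t2.Δ0 v=0 u=0 r=1 clk=0 q=0 x=1 p=0
t2.Δ1 v=0 u=0 r=1 clk=1 q=0 x=1 p=0
t2.Δ2 v=0 u=0 r=0 clk=1 q=0 x=1 p=0
t2.Δ3 v=0 u=0 r=0 clk=1 q=0 x=1 p=1

2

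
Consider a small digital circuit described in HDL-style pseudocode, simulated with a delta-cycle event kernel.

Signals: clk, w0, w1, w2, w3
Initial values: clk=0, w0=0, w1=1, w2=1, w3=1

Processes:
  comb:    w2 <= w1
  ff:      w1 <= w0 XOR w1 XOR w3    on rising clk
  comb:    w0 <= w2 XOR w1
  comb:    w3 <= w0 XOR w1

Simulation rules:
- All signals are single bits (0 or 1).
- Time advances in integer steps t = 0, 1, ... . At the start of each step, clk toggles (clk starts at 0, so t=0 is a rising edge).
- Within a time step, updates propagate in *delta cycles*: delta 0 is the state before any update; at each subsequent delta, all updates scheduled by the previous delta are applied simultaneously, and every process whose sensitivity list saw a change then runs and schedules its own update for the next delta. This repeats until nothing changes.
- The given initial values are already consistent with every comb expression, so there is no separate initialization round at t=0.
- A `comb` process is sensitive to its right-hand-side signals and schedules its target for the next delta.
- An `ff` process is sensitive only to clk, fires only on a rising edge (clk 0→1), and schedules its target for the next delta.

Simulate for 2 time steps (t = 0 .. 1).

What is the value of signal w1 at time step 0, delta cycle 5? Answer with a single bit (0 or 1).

0

[bits: w2,w3,w0,clk,w1]
t=0: Δ0=11001 Δ1=11011 Δ2=11010 Δ3=00110 Δ4=01010 Δ5=00010 | 5Δ
t=1: Δ0=00010 Δ1=00000 | 1Δ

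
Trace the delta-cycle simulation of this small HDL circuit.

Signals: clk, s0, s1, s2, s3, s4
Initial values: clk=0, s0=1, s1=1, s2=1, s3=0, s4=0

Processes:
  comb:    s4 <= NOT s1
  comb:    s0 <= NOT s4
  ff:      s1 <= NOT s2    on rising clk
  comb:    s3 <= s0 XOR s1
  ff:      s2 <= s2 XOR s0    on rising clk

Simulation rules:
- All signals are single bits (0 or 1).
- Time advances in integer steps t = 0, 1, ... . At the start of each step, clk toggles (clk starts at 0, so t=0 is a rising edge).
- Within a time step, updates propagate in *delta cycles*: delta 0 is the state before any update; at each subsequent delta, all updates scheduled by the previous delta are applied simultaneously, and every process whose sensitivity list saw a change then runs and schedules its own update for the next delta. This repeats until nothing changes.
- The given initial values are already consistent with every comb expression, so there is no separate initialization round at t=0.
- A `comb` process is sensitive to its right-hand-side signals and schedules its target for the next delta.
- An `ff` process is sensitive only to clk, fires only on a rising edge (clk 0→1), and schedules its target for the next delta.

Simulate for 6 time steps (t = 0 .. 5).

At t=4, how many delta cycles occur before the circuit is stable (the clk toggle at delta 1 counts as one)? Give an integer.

2

[bits: s0,clk,s2,s4,s3,s1]
t=0: Δ0=101001 Δ1=111001 Δ2=110000 Δ3=110110 Δ4=010110 Δ5=010100 | 5Δ
t=1: Δ0=010100 Δ1=000100 | 1Δ
t=2: Δ0=000100 Δ1=010100 Δ2=010101 Δ3=010011 Δ4=110011 Δ5=110001 | 5Δ
t=3: Δ0=110001 Δ1=100001 | 1Δ
t=4: Δ0=100001 Δ1=110001 Δ2=111001 | 2Δ
t=5: Δ0=111001 Δ1=101001 | 1Δ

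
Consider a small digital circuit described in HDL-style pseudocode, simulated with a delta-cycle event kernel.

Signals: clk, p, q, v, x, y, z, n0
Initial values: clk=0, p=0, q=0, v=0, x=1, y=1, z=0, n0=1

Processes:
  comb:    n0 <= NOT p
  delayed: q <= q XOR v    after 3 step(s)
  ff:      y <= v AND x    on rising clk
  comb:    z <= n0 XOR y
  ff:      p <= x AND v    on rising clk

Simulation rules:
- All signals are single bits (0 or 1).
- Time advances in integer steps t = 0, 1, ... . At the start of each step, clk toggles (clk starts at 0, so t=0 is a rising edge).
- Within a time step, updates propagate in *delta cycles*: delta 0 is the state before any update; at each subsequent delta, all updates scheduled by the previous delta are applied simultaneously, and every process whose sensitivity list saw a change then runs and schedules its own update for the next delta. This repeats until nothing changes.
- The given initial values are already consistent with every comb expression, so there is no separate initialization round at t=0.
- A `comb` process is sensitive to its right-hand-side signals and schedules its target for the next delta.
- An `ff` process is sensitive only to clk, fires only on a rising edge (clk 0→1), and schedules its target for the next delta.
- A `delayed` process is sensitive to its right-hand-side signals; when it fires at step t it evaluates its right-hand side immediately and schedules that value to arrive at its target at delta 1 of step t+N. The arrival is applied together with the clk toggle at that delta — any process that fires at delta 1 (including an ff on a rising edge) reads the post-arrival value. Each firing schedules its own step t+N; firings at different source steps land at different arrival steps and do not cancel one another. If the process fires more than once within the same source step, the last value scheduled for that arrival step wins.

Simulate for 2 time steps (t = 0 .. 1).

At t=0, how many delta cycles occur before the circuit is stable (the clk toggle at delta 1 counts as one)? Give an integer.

[bits: z,v,clk,p,n0,x,q,y]
t=0: Δ0=00001101 Δ1=00101101 Δ2=00101100 Δ3=10101100 | 3Δ
t=1: Δ0=10101100 Δ1=10001100 | 1Δ

3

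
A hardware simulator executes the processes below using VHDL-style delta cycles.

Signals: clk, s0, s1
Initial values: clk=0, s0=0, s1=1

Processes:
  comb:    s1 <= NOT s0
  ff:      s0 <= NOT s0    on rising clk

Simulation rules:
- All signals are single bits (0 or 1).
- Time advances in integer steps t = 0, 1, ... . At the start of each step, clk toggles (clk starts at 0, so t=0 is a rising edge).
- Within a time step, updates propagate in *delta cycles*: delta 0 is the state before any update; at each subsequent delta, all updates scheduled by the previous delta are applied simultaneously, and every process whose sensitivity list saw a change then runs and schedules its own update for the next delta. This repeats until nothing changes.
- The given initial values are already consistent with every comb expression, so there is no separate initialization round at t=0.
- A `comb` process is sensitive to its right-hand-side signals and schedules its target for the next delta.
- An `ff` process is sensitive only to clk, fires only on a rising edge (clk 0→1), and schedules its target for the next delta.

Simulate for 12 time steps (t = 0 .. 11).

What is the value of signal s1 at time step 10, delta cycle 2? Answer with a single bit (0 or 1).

0

t0.Δ0 s1=1 s0=0 clk=0
t0.Δ1 s1=1 s0=0 clk=1
t0.Δ2 s1=1 s0=1 clk=1
t0.Δ3 s1=0 s0=1 clk=1
t1.Δ0 s1=0 s0=1 clk=1
t1.Δ1 s1=0 s0=1 clk=0
t2.Δ0 s1=0 s0=1 clk=0
t2.Δ1 s1=0 s0=1 clk=1
t2.Δ2 s1=0 s0=0 clk=1
t2.Δ3 s1=1 s0=0 clk=1
t3.Δ0 s1=1 s0=0 clk=1
t3.Δ1 s1=1 s0=0 clk=0
t4.Δ0 s1=1 s0=0 clk=0
t4.Δ1 s1=1 s0=0 clk=1
t4.Δ2 s1=1 s0=1 clk=1
t4.Δ3 s1=0 s0=1 clk=1
t5.Δ0 s1=0 s0=1 clk=1
t5.Δ1 s1=0 s0=1 clk=0
t6.Δ0 s1=0 s0=1 clk=0
t6.Δ1 s1=0 s0=1 clk=1
t6.Δ2 s1=0 s0=0 clk=1
t6.Δ3 s1=1 s0=0 clk=1
t7.Δ0 s1=1 s0=0 clk=1
t7.Δ1 s1=1 s0=0 clk=0
t8.Δ0 s1=1 s0=0 clk=0
t8.Δ1 s1=1 s0=0 clk=1
t8.Δ2 s1=1 s0=1 clk=1
t8.Δ3 s1=0 s0=1 clk=1
t9.Δ0 s1=0 s0=1 clk=1
t9.Δ1 s1=0 s0=1 clk=0
t10.Δ0 s1=0 s0=1 clk=0
t10.Δ1 s1=0 s0=1 clk=1
t10.Δ2 s1=0 s0=0 clk=1
t10.Δ3 s1=1 s0=0 clk=1
t11.Δ0 s1=1 s0=0 clk=1
t11.Δ1 s1=1 s0=0 clk=0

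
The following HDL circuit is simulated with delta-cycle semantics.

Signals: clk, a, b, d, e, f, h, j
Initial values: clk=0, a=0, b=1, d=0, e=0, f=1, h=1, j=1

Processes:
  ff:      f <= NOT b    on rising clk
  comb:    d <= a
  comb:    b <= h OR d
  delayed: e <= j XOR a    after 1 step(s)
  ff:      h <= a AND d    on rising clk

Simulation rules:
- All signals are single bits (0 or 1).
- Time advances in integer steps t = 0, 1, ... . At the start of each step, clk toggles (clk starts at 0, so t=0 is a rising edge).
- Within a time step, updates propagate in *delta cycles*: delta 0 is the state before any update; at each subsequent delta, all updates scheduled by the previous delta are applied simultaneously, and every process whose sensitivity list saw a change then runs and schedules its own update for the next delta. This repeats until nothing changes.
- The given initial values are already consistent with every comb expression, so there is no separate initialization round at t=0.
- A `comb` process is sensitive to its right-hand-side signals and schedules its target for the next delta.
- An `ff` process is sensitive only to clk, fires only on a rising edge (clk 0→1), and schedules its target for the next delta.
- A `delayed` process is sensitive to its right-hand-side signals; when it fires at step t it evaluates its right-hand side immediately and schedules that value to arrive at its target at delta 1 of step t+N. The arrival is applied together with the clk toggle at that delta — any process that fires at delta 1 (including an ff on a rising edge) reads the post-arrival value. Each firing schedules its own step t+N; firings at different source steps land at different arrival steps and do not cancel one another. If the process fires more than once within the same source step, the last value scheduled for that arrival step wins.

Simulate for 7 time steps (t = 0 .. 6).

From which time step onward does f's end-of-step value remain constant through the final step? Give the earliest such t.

2

[bits: a,clk,e,b,f,j,h,d]
t=0: Δ0=00011110 Δ1=01011110 Δ2=01010100 Δ3=01000100 | 3Δ
t=1: Δ0=01000100 Δ1=00000100 | 1Δ
t=2: Δ0=00000100 Δ1=01000100 Δ2=01001100 | 2Δ
t=3: Δ0=01001100 Δ1=00001100 | 1Δ
t=4: Δ0=00001100 Δ1=01001100 | 1Δ
t=5: Δ0=01001100 Δ1=00001100 | 1Δ
t=6: Δ0=00001100 Δ1=01001100 | 1Δ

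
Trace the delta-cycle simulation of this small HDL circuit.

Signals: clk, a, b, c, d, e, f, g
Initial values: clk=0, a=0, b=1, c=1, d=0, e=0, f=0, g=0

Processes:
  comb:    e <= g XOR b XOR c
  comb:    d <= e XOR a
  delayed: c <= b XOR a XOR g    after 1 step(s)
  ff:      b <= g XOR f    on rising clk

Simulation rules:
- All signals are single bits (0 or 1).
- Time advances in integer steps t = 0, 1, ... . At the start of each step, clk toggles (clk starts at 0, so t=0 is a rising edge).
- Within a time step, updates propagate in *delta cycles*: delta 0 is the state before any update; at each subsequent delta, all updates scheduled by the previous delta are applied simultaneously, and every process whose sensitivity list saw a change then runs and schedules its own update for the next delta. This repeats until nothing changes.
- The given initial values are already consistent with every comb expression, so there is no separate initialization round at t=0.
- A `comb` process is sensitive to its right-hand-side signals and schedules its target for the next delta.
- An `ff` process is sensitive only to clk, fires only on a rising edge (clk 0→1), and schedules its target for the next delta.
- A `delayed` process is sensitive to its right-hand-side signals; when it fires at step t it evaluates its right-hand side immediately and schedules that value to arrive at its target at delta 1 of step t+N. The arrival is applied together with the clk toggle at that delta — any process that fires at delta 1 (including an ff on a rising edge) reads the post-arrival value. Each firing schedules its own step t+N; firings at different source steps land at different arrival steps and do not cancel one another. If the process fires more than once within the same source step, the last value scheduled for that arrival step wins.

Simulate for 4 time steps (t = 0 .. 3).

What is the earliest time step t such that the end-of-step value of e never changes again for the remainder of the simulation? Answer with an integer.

t0.Δ0 e=0 d=0 clk=0 c=1 b=1 f=0 a=0 g=0
t0.Δ1 e=0 d=0 clk=1 c=1 b=1 f=0 a=0 g=0
t0.Δ2 e=0 d=0 clk=1 c=1 b=0 f=0 a=0 g=0
t0.Δ3 e=1 d=0 clk=1 c=1 b=0 f=0 a=0 g=0
t0.Δ4 e=1 d=1 clk=1 c=1 b=0 f=0 a=0 g=0
t1.Δ0 e=1 d=1 clk=1 c=1 b=0 f=0 a=0 g=0
t1.Δ1 e=1 d=1 clk=0 c=0 b=0 f=0 a=0 g=0
t1.Δ2 e=0 d=1 clk=0 c=0 b=0 f=0 a=0 g=0
t1.Δ3 e=0 d=0 clk=0 c=0 b=0 f=0 a=0 g=0
t2.Δ0 e=0 d=0 clk=0 c=0 b=0 f=0 a=0 g=0
t2.Δ1 e=0 d=0 clk=1 c=0 b=0 f=0 a=0 g=0
t3.Δ0 e=0 d=0 clk=1 c=0 b=0 f=0 a=0 g=0
t3.Δ1 e=0 d=0 clk=0 c=0 b=0 f=0 a=0 g=0

1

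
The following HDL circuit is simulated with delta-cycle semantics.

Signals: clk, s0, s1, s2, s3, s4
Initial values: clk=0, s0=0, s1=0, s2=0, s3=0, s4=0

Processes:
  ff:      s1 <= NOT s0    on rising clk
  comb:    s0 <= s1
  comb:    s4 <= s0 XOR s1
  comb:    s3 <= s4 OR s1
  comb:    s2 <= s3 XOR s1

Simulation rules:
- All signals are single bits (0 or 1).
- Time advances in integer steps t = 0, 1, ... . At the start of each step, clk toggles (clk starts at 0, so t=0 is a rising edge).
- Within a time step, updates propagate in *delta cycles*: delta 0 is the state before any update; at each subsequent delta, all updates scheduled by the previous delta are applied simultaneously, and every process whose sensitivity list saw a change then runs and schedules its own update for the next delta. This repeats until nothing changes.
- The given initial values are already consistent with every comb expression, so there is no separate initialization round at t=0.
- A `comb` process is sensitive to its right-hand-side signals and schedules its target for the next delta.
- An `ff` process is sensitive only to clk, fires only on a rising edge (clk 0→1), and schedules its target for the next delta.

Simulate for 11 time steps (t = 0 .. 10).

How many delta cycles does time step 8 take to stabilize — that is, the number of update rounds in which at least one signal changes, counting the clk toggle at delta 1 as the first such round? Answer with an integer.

t0.Δ0 s3=0 clk=0 s4=0 s1=0 s2=0 s0=0
t0.Δ1 s3=0 clk=1 s4=0 s1=0 s2=0 s0=0
t0.Δ2 s3=0 clk=1 s4=0 s1=1 s2=0 s0=0
t0.Δ3 s3=1 clk=1 s4=1 s1=1 s2=1 s0=1
t0.Δ4 s3=1 clk=1 s4=0 s1=1 s2=0 s0=1
t1.Δ0 s3=1 clk=1 s4=0 s1=1 s2=0 s0=1
t1.Δ1 s3=1 clk=0 s4=0 s1=1 s2=0 s0=1
t2.Δ0 s3=1 clk=0 s4=0 s1=1 s2=0 s0=1
t2.Δ1 s3=1 clk=1 s4=0 s1=1 s2=0 s0=1
t2.Δ2 s3=1 clk=1 s4=0 s1=0 s2=0 s0=1
t2.Δ3 s3=0 clk=1 s4=1 s1=0 s2=1 s0=0
t2.Δ4 s3=1 clk=1 s4=0 s1=0 s2=0 s0=0
t2.Δ5 s3=0 clk=1 s4=0 s1=0 s2=1 s0=0
t2.Δ6 s3=0 clk=1 s4=0 s1=0 s2=0 s0=0
t3.Δ0 s3=0 clk=1 s4=0 s1=0 s2=0 s0=0
t3.Δ1 s3=0 clk=0 s4=0 s1=0 s2=0 s0=0
t4.Δ0 s3=0 clk=0 s4=0 s1=0 s2=0 s0=0
t4.Δ1 s3=0 clk=1 s4=0 s1=0 s2=0 s0=0
t4.Δ2 s3=0 clk=1 s4=0 s1=1 s2=0 s0=0
t4.Δ3 s3=1 clk=1 s4=1 s1=1 s2=1 s0=1
t4.Δ4 s3=1 clk=1 s4=0 s1=1 s2=0 s0=1
t5.Δ0 s3=1 clk=1 s4=0 s1=1 s2=0 s0=1
t5.Δ1 s3=1 clk=0 s4=0 s1=1 s2=0 s0=1
t6.Δ0 s3=1 clk=0 s4=0 s1=1 s2=0 s0=1
t6.Δ1 s3=1 clk=1 s4=0 s1=1 s2=0 s0=1
t6.Δ2 s3=1 clk=1 s4=0 s1=0 s2=0 s0=1
t6.Δ3 s3=0 clk=1 s4=1 s1=0 s2=1 s0=0
t6.Δ4 s3=1 clk=1 s4=0 s1=0 s2=0 s0=0
t6.Δ5 s3=0 clk=1 s4=0 s1=0 s2=1 s0=0
t6.Δ6 s3=0 clk=1 s4=0 s1=0 s2=0 s0=0
t7.Δ0 s3=0 clk=1 s4=0 s1=0 s2=0 s0=0
t7.Δ1 s3=0 clk=0 s4=0 s1=0 s2=0 s0=0
t8.Δ0 s3=0 clk=0 s4=0 s1=0 s2=0 s0=0
t8.Δ1 s3=0 clk=1 s4=0 s1=0 s2=0 s0=0
t8.Δ2 s3=0 clk=1 s4=0 s1=1 s2=0 s0=0
t8.Δ3 s3=1 clk=1 s4=1 s1=1 s2=1 s0=1
t8.Δ4 s3=1 clk=1 s4=0 s1=1 s2=0 s0=1
t9.Δ0 s3=1 clk=1 s4=0 s1=1 s2=0 s0=1
t9.Δ1 s3=1 clk=0 s4=0 s1=1 s2=0 s0=1
t10.Δ0 s3=1 clk=0 s4=0 s1=1 s2=0 s0=1
t10.Δ1 s3=1 clk=1 s4=0 s1=1 s2=0 s0=1
t10.Δ2 s3=1 clk=1 s4=0 s1=0 s2=0 s0=1
t10.Δ3 s3=0 clk=1 s4=1 s1=0 s2=1 s0=0
t10.Δ4 s3=1 clk=1 s4=0 s1=0 s2=0 s0=0
t10.Δ5 s3=0 clk=1 s4=0 s1=0 s2=1 s0=0
t10.Δ6 s3=0 clk=1 s4=0 s1=0 s2=0 s0=0

4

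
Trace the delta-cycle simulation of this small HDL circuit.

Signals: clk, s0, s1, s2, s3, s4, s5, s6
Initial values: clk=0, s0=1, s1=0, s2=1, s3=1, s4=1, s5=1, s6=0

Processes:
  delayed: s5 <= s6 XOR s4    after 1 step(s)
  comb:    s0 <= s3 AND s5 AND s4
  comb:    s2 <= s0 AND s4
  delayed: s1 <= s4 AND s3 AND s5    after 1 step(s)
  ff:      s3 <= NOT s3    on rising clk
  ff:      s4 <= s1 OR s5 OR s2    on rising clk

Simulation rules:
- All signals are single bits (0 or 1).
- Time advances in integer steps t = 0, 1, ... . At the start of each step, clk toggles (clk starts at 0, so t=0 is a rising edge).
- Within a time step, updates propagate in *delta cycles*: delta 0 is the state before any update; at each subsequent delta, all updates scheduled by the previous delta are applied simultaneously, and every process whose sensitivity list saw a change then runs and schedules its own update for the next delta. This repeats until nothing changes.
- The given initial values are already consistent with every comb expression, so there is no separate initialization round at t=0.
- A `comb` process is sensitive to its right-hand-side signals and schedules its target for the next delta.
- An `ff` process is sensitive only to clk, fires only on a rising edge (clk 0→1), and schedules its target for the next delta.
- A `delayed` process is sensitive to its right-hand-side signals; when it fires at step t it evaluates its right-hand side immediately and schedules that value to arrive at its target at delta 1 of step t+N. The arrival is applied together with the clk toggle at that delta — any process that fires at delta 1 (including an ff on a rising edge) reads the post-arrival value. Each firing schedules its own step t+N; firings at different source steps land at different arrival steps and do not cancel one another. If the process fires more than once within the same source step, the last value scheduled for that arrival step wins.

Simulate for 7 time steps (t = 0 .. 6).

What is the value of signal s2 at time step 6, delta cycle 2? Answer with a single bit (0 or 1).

0

t=0 Δ0: s3=1 s0=1 s2=1 s4=1 s1=0 s5=1 clk=0 s6=0
  Δ1: clk:0→1
  Δ2: s3:1→0
  Δ3: s0:1→0
  Δ4: s2:1→0
  (4Δ to stable)
t=1 Δ0: s3=0 s0=0 s2=0 s4=1 s1=0 s5=1 clk=1 s6=0
  Δ1: clk:1→0
  (1Δ to stable)
t=2 Δ0: s3=0 s0=0 s2=0 s4=1 s1=0 s5=1 clk=0 s6=0
  Δ1: clk:0→1
  Δ2: s3:0→1
  Δ3: s0:0→1
  Δ4: s2:0→1
  (4Δ to stable)
t=3 Δ0: s3=1 s0=1 s2=1 s4=1 s1=0 s5=1 clk=1 s6=0
  Δ1: s1:0→1, clk:1→0
  (1Δ to stable)
t=4 Δ0: s3=1 s0=1 s2=1 s4=1 s1=1 s5=1 clk=0 s6=0
  Δ1: clk:0→1
  Δ2: s3:1→0
  Δ3: s0:1→0
  Δ4: s2:1→0
  (4Δ to stable)
t=5 Δ0: s3=0 s0=0 s2=0 s4=1 s1=1 s5=1 clk=1 s6=0
  Δ1: s1:1→0, clk:1→0
  (1Δ to stable)
t=6 Δ0: s3=0 s0=0 s2=0 s4=1 s1=0 s5=1 clk=0 s6=0
  Δ1: clk:0→1
  Δ2: s3:0→1
  Δ3: s0:0→1
  Δ4: s2:0→1
  (4Δ to stable)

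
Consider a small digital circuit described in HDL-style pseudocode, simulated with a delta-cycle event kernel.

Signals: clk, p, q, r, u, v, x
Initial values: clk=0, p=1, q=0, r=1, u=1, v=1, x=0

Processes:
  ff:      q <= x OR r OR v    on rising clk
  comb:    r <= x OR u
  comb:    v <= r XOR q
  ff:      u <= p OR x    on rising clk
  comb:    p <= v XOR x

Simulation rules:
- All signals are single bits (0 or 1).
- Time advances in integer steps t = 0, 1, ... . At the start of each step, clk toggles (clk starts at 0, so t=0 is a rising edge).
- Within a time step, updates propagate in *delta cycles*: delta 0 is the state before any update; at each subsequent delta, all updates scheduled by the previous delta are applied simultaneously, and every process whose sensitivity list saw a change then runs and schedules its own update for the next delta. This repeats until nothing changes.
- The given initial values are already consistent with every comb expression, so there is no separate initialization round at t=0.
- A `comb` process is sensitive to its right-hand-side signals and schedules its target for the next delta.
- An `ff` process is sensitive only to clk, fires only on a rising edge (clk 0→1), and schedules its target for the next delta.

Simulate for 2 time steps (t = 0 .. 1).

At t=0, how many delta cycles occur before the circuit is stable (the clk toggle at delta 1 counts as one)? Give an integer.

t=0 Δ0: p=1 x=0 u=1 v=1 clk=0 r=1 q=0
  Δ1: clk:0→1
  Δ2: q:0→1
  Δ3: v:1→0
  Δ4: p:1→0
  (4Δ to stable)
t=1 Δ0: p=0 x=0 u=1 v=0 clk=1 r=1 q=1
  Δ1: clk:1→0
  (1Δ to stable)

4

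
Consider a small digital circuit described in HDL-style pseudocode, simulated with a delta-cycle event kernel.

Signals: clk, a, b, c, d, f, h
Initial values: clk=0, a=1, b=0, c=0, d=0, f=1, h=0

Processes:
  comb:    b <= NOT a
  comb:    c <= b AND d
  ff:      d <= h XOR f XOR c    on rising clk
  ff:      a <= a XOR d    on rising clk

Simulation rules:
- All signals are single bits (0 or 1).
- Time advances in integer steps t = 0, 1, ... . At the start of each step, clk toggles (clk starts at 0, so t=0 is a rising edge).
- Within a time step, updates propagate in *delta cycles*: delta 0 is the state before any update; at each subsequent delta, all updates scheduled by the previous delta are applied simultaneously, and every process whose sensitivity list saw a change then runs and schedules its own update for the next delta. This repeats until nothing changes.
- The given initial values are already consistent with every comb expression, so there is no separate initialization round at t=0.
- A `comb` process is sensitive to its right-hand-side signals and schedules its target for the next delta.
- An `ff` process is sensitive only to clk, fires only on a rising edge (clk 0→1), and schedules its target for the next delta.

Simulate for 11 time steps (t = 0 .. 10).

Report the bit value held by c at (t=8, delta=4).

1

t=0 Δ0: f=1 h=0 d=0 a=1 clk=0 c=0 b=0
  Δ1: clk:0→1
  Δ2: d:0→1
  (2Δ to stable)
t=1 Δ0: f=1 h=0 d=1 a=1 clk=1 c=0 b=0
  Δ1: clk:1→0
  (1Δ to stable)
t=2 Δ0: f=1 h=0 d=1 a=1 clk=0 c=0 b=0
  Δ1: clk:0→1
  Δ2: a:1→0
  Δ3: b:0→1
  Δ4: c:0→1
  (4Δ to stable)
t=3 Δ0: f=1 h=0 d=1 a=0 clk=1 c=1 b=1
  Δ1: clk:1→0
  (1Δ to stable)
t=4 Δ0: f=1 h=0 d=1 a=0 clk=0 c=1 b=1
  Δ1: clk:0→1
  Δ2: d:1→0, a:0→1
  Δ3: c:1→0, b:1→0
  (3Δ to stable)
t=5 Δ0: f=1 h=0 d=0 a=1 clk=1 c=0 b=0
  Δ1: clk:1→0
  (1Δ to stable)
t=6 Δ0: f=1 h=0 d=0 a=1 clk=0 c=0 b=0
  Δ1: clk:0→1
  Δ2: d:0→1
  (2Δ to stable)
t=7 Δ0: f=1 h=0 d=1 a=1 clk=1 c=0 b=0
  Δ1: clk:1→0
  (1Δ to stable)
t=8 Δ0: f=1 h=0 d=1 a=1 clk=0 c=0 b=0
  Δ1: clk:0→1
  Δ2: a:1→0
  Δ3: b:0→1
  Δ4: c:0→1
  (4Δ to stable)
t=9 Δ0: f=1 h=0 d=1 a=0 clk=1 c=1 b=1
  Δ1: clk:1→0
  (1Δ to stable)
t=10 Δ0: f=1 h=0 d=1 a=0 clk=0 c=1 b=1
  Δ1: clk:0→1
  Δ2: d:1→0, a:0→1
  Δ3: c:1→0, b:1→0
  (3Δ to stable)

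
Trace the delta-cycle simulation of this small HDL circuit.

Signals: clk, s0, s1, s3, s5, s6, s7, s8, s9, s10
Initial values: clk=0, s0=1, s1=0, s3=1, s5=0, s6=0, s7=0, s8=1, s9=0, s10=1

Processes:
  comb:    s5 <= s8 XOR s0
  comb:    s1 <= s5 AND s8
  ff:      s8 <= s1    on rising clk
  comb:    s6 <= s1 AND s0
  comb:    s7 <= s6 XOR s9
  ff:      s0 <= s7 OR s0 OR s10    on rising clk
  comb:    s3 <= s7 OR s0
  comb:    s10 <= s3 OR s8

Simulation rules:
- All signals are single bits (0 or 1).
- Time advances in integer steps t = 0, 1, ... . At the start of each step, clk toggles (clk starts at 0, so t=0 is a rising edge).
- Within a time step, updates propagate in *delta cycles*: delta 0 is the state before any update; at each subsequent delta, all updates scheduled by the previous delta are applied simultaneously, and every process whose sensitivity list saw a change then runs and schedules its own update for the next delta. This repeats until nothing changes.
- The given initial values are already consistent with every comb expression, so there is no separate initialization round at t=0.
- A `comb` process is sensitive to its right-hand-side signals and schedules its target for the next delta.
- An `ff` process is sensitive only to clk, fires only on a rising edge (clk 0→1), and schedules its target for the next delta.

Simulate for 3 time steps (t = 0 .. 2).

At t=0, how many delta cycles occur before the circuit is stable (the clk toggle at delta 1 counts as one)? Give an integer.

t=0 Δ0: clk=0 s5=0 s1=0 s9=0 s0=1 s10=1 s3=1 s7=0 s6=0 s8=1
  Δ1: clk:0→1
  Δ2: s8:1→0
  Δ3: s5:0→1
  (3Δ to stable)
t=1 Δ0: clk=1 s5=1 s1=0 s9=0 s0=1 s10=1 s3=1 s7=0 s6=0 s8=0
  Δ1: clk:1→0
  (1Δ to stable)
t=2 Δ0: clk=0 s5=1 s1=0 s9=0 s0=1 s10=1 s3=1 s7=0 s6=0 s8=0
  Δ1: clk:0→1
  (1Δ to stable)

3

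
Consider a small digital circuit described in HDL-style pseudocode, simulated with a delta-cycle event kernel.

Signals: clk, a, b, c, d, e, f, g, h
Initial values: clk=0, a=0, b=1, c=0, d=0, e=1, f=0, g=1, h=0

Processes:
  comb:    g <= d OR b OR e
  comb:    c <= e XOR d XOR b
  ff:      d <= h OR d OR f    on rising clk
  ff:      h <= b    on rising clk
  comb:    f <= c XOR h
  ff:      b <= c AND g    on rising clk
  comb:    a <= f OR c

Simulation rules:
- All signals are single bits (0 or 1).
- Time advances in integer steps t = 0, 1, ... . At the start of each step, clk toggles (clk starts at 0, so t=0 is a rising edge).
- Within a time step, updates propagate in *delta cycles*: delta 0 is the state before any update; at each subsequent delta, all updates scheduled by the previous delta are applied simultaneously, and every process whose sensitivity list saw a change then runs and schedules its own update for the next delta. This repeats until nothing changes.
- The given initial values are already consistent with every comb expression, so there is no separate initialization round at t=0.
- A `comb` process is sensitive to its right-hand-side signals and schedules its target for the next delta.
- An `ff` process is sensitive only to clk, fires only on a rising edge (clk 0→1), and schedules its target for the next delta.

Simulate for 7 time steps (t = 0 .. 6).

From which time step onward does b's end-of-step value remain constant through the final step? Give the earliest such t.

t0.Δ0 h=0 d=0 clk=0 b=1 g=1 a=0 c=0 e=1 f=0
t0.Δ1 h=0 d=0 clk=1 b=1 g=1 a=0 c=0 e=1 f=0
t0.Δ2 h=1 d=0 clk=1 b=0 g=1 a=0 c=0 e=1 f=0
t0.Δ3 h=1 d=0 clk=1 b=0 g=1 a=0 c=1 e=1 f=1
t0.Δ4 h=1 d=0 clk=1 b=0 g=1 a=1 c=1 e=1 f=0
t1.Δ0 h=1 d=0 clk=1 b=0 g=1 a=1 c=1 e=1 f=0
t1.Δ1 h=1 d=0 clk=0 b=0 g=1 a=1 c=1 e=1 f=0
t2.Δ0 h=1 d=0 clk=0 b=0 g=1 a=1 c=1 e=1 f=0
t2.Δ1 h=1 d=0 clk=1 b=0 g=1 a=1 c=1 e=1 f=0
t2.Δ2 h=0 d=1 clk=1 b=1 g=1 a=1 c=1 e=1 f=0
t2.Δ3 h=0 d=1 clk=1 b=1 g=1 a=1 c=1 e=1 f=1
t3.Δ0 h=0 d=1 clk=1 b=1 g=1 a=1 c=1 e=1 f=1
t3.Δ1 h=0 d=1 clk=0 b=1 g=1 a=1 c=1 e=1 f=1
t4.Δ0 h=0 d=1 clk=0 b=1 g=1 a=1 c=1 e=1 f=1
t4.Δ1 h=0 d=1 clk=1 b=1 g=1 a=1 c=1 e=1 f=1
t4.Δ2 h=1 d=1 clk=1 b=1 g=1 a=1 c=1 e=1 f=1
t4.Δ3 h=1 d=1 clk=1 b=1 g=1 a=1 c=1 e=1 f=0
t5.Δ0 h=1 d=1 clk=1 b=1 g=1 a=1 c=1 e=1 f=0
t5.Δ1 h=1 d=1 clk=0 b=1 g=1 a=1 c=1 e=1 f=0
t6.Δ0 h=1 d=1 clk=0 b=1 g=1 a=1 c=1 e=1 f=0
t6.Δ1 h=1 d=1 clk=1 b=1 g=1 a=1 c=1 e=1 f=0

2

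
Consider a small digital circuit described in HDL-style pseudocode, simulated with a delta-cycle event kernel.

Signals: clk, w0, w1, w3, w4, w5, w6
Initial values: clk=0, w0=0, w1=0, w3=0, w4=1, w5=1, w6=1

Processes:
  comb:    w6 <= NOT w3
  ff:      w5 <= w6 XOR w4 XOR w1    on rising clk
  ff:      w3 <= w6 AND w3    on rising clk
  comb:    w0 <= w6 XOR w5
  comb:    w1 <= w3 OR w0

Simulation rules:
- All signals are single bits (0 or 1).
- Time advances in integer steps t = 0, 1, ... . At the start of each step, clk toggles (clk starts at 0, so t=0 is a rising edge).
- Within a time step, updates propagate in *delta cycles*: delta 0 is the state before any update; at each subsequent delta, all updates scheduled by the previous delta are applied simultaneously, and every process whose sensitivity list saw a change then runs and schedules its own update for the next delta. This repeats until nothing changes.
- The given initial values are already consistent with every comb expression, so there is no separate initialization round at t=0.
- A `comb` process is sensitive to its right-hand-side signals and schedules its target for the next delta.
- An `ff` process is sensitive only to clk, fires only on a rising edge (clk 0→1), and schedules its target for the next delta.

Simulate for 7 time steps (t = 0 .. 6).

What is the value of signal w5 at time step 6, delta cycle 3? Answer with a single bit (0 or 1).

[bits: w6,w0,w4,clk,w1,w5,w3]
t=0: Δ0=1010010 Δ1=1011010 Δ2=1011000 Δ3=1111000 Δ4=1111100 | 4Δ
t=1: Δ0=1111100 Δ1=1110100 | 1Δ
t=2: Δ0=1110100 Δ1=1111100 Δ2=1111110 Δ3=1011110 Δ4=1011010 | 4Δ
t=3: Δ0=1011010 Δ1=1010010 | 1Δ
t=4: Δ0=1010010 Δ1=1011010 Δ2=1011000 Δ3=1111000 Δ4=1111100 | 4Δ
t=5: Δ0=1111100 Δ1=1110100 | 1Δ
t=6: Δ0=1110100 Δ1=1111100 Δ2=1111110 Δ3=1011110 Δ4=1011010 | 4Δ

1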